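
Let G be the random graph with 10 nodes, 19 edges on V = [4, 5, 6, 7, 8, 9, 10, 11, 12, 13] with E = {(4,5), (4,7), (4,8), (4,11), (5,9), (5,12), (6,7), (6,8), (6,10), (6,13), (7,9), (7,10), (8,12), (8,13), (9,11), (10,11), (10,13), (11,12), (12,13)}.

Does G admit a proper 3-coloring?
A valid 3-coloring: color 1: [4, 6, 9, 12]; color 2: [5, 8, 10]; color 3: [7, 11, 13].
(χ(G) = 3 ≤ 3.)

Yes, G is 3-colorable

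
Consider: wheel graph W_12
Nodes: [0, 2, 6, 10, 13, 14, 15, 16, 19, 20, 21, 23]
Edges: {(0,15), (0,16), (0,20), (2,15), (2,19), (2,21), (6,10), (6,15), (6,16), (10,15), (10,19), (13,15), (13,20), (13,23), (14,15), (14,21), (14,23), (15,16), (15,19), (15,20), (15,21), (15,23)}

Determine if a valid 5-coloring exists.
A valid 5-coloring: color 1: [15]; color 2: [16, 19, 20, 21, 23]; color 3: [0, 2, 6, 13, 14]; color 4: [10].
(χ(G) = 4 ≤ 5.)

Yes, G is 5-colorable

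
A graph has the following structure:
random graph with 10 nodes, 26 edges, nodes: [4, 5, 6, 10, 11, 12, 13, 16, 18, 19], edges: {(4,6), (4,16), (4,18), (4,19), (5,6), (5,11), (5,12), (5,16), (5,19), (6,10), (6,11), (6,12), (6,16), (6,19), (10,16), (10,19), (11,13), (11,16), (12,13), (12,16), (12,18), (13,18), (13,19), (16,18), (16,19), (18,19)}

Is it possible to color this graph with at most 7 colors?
Yes, G is 7-colorable

A valid 7-coloring: color 1: [13, 16]; color 2: [11, 12, 19]; color 3: [6, 18]; color 4: [4, 5, 10].
(χ(G) = 4 ≤ 7.)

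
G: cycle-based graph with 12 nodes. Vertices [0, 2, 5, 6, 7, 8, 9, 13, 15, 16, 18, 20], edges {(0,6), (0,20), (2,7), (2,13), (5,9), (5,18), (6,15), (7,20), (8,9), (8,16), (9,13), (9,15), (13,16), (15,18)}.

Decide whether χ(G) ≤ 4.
A valid 4-coloring: color 1: [2, 6, 9, 16, 18, 20]; color 2: [0, 5, 7, 8, 13, 15].
(χ(G) = 2 ≤ 4.)

Yes, G is 4-colorable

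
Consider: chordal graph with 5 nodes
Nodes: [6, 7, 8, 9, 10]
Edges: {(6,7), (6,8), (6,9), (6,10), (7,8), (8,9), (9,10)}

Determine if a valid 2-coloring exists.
The clique on vertices [6, 8, 9] has size 3 > 2, so it alone needs 3 colors.

No, G is not 2-colorable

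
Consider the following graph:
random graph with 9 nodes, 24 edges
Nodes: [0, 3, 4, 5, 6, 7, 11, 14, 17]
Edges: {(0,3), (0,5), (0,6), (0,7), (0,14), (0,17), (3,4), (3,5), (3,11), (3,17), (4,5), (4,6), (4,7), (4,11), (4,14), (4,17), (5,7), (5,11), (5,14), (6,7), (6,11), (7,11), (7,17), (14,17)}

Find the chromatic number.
Clique number ω(G) = 4 (lower bound: χ ≥ ω).
The clique on [3, 4, 5, 11] has size 4, forcing χ ≥ 4, and the coloring below uses 4 colors, so χ(G) = 4.
A valid 4-coloring: color 1: [0, 4]; color 2: [5, 6, 17]; color 3: [3, 7, 14]; color 4: [11].

χ(G) = 4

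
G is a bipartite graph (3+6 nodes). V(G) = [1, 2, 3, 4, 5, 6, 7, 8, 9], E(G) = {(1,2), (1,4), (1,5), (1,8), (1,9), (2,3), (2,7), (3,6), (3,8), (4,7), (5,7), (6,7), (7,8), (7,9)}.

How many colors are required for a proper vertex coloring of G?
Clique number ω(G) = 2 (lower bound: χ ≥ ω).
The graph is bipartite (no odd cycle), so 2 colors suffice: χ(G) = 2.
A valid 2-coloring: color 1: [1, 3, 7]; color 2: [2, 4, 5, 6, 8, 9].

χ(G) = 2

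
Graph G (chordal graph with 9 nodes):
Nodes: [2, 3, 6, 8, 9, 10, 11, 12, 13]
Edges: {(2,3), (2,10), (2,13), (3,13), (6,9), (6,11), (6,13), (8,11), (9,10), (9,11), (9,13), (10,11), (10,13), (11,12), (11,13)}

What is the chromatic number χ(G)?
χ(G) = 4

Clique number ω(G) = 4 (lower bound: χ ≥ ω).
The clique on [9, 10, 11, 13] has size 4, forcing χ ≥ 4, and the coloring below uses 4 colors, so χ(G) = 4.
A valid 4-coloring: color 1: [2, 11]; color 2: [8, 12, 13]; color 3: [3, 6, 10]; color 4: [9].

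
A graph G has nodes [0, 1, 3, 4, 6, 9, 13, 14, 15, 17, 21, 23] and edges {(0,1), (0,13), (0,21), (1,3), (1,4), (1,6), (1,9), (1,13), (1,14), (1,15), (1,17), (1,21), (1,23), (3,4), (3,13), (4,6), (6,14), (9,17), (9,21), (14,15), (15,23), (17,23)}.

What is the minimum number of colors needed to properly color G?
χ(G) = 4

Clique number ω(G) = 3 (lower bound: χ ≥ ω).
Odd cycle [3, 13, 0, 21, 9, 17, 23, 15, 14, 6, 4] needs 3 colors (χ ≥ 3).
Vertex 1 is adjacent to every vertex of [0, 3, 4, 6, 9, 13, 14, 15, 17, 21, 23], which already need 3 colors among themselves, so 1 needs a new color (χ ≥ 4).
The coloring below uses 4 colors, so χ(G) = 4.
A valid 4-coloring: color 1: [1]; color 2: [0, 3, 6, 9, 23]; color 3: [4, 13, 15, 17, 21]; color 4: [14].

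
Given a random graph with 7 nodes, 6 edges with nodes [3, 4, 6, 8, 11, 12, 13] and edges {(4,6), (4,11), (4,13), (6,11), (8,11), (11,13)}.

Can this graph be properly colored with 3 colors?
A valid 3-coloring: color 1: [3, 11, 12]; color 2: [4, 8]; color 3: [6, 13].
(χ(G) = 3 ≤ 3.)

Yes, G is 3-colorable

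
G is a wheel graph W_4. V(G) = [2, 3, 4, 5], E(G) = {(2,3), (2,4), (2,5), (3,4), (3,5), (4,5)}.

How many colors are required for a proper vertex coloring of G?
Clique number ω(G) = 4 (lower bound: χ ≥ ω).
The clique on [2, 3, 4, 5] has size 4, forcing χ ≥ 4, and the coloring below uses 4 colors, so χ(G) = 4.
A valid 4-coloring: color 1: [2]; color 2: [5]; color 3: [4]; color 4: [3].

χ(G) = 4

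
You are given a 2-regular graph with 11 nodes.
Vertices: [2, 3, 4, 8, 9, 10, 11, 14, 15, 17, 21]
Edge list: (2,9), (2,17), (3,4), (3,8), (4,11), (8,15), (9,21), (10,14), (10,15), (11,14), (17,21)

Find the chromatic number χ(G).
Clique number ω(G) = 2 (lower bound: χ ≥ ω).
Odd cycle [10, 15, 8, 3, 4, 11, 14] needs 3 colors (χ ≥ 3).
The coloring below uses 3 colors, so χ(G) = 3.
A valid 3-coloring: color 1: [2, 8, 10, 11, 21]; color 2: [4, 9, 14, 15, 17]; color 3: [3].

χ(G) = 3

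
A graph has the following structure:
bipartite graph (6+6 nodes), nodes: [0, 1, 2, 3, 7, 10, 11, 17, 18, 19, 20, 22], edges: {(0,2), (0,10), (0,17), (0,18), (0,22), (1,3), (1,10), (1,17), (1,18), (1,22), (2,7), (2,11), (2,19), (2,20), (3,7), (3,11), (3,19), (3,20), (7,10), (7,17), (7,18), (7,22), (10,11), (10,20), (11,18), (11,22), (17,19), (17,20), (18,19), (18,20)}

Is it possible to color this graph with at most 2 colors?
A valid 2-coloring: color 1: [2, 3, 10, 17, 18, 22]; color 2: [0, 1, 7, 11, 19, 20].
(χ(G) = 2 ≤ 2.)

Yes, G is 2-colorable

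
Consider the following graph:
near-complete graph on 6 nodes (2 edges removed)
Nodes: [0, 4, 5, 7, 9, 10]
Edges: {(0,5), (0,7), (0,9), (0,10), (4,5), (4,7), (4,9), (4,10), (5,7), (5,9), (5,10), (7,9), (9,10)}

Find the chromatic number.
Clique number ω(G) = 4 (lower bound: χ ≥ ω).
The clique on [0, 5, 9, 10] has size 4, forcing χ ≥ 4, and the coloring below uses 4 colors, so χ(G) = 4.
A valid 4-coloring: color 1: [5]; color 2: [9]; color 3: [0, 4]; color 4: [7, 10].

χ(G) = 4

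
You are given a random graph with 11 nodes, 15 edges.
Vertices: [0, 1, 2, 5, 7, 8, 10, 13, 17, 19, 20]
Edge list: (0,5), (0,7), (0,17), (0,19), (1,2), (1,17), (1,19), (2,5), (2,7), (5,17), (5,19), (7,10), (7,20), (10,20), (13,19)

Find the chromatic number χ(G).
Clique number ω(G) = 3 (lower bound: χ ≥ ω).
The clique on [0, 5, 17] has size 3, forcing χ ≥ 3, and the coloring below uses 3 colors, so χ(G) = 3.
A valid 3-coloring: color 1: [1, 5, 7, 8, 13]; color 2: [0, 2, 10]; color 3: [17, 19, 20].

χ(G) = 3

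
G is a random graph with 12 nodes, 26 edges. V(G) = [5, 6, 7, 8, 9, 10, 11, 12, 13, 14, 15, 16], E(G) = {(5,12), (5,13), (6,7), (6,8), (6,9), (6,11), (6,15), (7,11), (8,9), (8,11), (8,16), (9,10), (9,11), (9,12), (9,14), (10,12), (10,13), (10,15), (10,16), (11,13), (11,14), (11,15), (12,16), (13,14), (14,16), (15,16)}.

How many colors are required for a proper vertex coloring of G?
χ(G) = 4

Clique number ω(G) = 4 (lower bound: χ ≥ ω).
The clique on [6, 8, 9, 11] has size 4, forcing χ ≥ 4, and the coloring below uses 4 colors, so χ(G) = 4.
A valid 4-coloring: color 1: [5, 11, 16]; color 2: [7, 9, 13, 15]; color 3: [6, 10, 14]; color 4: [8, 12].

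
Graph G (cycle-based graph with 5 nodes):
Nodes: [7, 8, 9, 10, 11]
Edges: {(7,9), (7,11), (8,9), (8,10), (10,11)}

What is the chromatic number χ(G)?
Clique number ω(G) = 2 (lower bound: χ ≥ ω).
Odd cycle [10, 11, 7, 9, 8] needs 3 colors (χ ≥ 3).
The coloring below uses 3 colors, so χ(G) = 3.
A valid 3-coloring: color 1: [9, 10]; color 2: [8, 11]; color 3: [7].

χ(G) = 3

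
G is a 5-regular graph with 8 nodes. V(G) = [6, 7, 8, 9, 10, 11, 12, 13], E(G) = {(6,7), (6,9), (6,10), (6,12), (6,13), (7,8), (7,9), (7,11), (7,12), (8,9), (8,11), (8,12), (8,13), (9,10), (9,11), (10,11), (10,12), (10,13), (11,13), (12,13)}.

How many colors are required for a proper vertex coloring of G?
χ(G) = 4

Clique number ω(G) = 4 (lower bound: χ ≥ ω).
The clique on [7, 8, 9, 11] has size 4, forcing χ ≥ 4, and the coloring below uses 4 colors, so χ(G) = 4.
A valid 4-coloring: color 1: [6, 11]; color 2: [9, 12]; color 3: [8, 10]; color 4: [7, 13].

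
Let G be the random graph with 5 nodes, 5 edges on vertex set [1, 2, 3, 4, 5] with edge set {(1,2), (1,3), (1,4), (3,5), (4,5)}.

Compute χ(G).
Clique number ω(G) = 2 (lower bound: χ ≥ ω).
The graph is bipartite (no odd cycle), so 2 colors suffice: χ(G) = 2.
A valid 2-coloring: color 1: [1, 5]; color 2: [2, 3, 4].

χ(G) = 2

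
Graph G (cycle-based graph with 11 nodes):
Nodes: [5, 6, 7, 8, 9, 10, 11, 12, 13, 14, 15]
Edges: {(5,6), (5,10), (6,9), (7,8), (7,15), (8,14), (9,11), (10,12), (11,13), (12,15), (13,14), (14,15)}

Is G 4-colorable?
Yes, G is 4-colorable

A valid 4-coloring: color 1: [5, 7, 11, 12, 14]; color 2: [8, 9, 10, 13, 15]; color 3: [6].
(χ(G) = 3 ≤ 4.)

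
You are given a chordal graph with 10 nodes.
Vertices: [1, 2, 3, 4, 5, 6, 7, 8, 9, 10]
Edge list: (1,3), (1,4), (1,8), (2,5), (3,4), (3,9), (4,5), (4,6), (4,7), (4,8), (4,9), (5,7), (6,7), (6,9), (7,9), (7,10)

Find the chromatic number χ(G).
χ(G) = 4

Clique number ω(G) = 4 (lower bound: χ ≥ ω).
The clique on [4, 6, 7, 9] has size 4, forcing χ ≥ 4, and the coloring below uses 4 colors, so χ(G) = 4.
A valid 4-coloring: color 1: [2, 4, 10]; color 2: [3, 7, 8]; color 3: [1, 5, 9]; color 4: [6].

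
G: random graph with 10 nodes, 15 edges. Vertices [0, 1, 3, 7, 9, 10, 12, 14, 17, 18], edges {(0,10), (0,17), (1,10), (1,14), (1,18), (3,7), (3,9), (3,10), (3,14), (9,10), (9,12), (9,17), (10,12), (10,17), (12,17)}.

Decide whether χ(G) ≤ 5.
Yes, G is 5-colorable

A valid 5-coloring: color 1: [7, 10, 14, 18]; color 2: [1, 3, 17]; color 3: [0, 9]; color 4: [12].
(χ(G) = 4 ≤ 5.)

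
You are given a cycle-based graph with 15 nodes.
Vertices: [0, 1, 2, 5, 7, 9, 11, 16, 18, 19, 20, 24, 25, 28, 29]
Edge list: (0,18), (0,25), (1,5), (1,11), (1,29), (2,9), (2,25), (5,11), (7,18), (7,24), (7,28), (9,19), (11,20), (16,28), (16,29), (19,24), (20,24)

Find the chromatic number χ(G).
Clique number ω(G) = 3 (lower bound: χ ≥ ω).
The clique on [1, 5, 11] has size 3, forcing χ ≥ 3, and the coloring below uses 3 colors, so χ(G) = 3.
A valid 3-coloring: color 1: [9, 11, 18, 24, 25, 28, 29]; color 2: [0, 1, 2, 7, 16, 19, 20]; color 3: [5].

χ(G) = 3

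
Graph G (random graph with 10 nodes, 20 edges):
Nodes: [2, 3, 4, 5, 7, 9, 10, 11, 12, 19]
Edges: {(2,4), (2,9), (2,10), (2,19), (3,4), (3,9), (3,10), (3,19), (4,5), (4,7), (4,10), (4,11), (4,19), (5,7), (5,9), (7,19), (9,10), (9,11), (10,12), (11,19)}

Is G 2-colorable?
No, G is not 2-colorable

The clique on vertices [2, 9, 10] has size 3 > 2, so it alone needs 3 colors.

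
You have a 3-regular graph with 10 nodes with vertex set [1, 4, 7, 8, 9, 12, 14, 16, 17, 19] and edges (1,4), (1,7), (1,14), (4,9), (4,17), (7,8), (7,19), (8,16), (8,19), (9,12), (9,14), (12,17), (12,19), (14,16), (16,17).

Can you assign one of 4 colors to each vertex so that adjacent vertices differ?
Yes, G is 4-colorable

A valid 4-coloring: color 1: [4, 8, 12, 14]; color 2: [1, 9, 16, 19]; color 3: [7, 17].
(χ(G) = 3 ≤ 4.)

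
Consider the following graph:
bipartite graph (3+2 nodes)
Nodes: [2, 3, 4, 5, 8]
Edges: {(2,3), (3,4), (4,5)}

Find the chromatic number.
Clique number ω(G) = 2 (lower bound: χ ≥ ω).
The graph is bipartite (no odd cycle), so 2 colors suffice: χ(G) = 2.
A valid 2-coloring: color 1: [2, 4, 8]; color 2: [3, 5].

χ(G) = 2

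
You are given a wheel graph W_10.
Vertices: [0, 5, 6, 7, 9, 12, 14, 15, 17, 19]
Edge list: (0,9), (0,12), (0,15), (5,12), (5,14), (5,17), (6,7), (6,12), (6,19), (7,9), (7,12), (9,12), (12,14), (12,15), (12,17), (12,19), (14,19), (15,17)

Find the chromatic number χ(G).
Clique number ω(G) = 3 (lower bound: χ ≥ ω).
Odd cycle [9, 7, 6, 19, 14, 5, 17, 15, 0] needs 3 colors (χ ≥ 3).
Vertex 12 is adjacent to every vertex of [0, 5, 6, 7, 9, 14, 15, 17, 19], which already need 3 colors among themselves, so 12 needs a new color (χ ≥ 4).
The coloring below uses 4 colors, so χ(G) = 4.
A valid 4-coloring: color 1: [12]; color 2: [6, 9, 14, 15]; color 3: [0, 5, 7, 19]; color 4: [17].

χ(G) = 4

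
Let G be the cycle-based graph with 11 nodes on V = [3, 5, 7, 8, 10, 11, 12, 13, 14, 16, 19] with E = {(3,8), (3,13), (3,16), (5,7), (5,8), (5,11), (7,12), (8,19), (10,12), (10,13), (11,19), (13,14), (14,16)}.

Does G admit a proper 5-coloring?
Yes, G is 5-colorable

A valid 5-coloring: color 1: [7, 8, 11, 13, 16]; color 2: [3, 5, 10, 14, 19]; color 3: [12].
(χ(G) = 3 ≤ 5.)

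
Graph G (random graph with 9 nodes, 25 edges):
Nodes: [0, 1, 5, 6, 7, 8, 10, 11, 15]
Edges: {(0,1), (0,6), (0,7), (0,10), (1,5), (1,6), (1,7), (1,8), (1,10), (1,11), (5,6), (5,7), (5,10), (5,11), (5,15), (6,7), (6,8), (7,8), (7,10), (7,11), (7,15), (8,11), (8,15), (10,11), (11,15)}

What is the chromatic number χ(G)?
χ(G) = 5

Clique number ω(G) = 5 (lower bound: χ ≥ ω).
The clique on [1, 5, 7, 10, 11] has size 5, forcing χ ≥ 5, and the coloring below uses 5 colors, so χ(G) = 5.
A valid 5-coloring: color 1: [7]; color 2: [1, 15]; color 3: [6, 11]; color 4: [0, 5, 8]; color 5: [10].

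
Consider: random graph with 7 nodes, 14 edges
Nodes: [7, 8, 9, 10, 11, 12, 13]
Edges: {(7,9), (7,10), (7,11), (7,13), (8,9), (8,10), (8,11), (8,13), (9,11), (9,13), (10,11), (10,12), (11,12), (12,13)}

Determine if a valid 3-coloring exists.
Yes, G is 3-colorable

A valid 3-coloring: color 1: [11, 13]; color 2: [9, 10]; color 3: [7, 8, 12].
(χ(G) = 3 ≤ 3.)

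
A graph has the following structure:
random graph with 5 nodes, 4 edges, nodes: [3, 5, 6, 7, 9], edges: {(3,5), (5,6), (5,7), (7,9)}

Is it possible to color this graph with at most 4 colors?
Yes, G is 4-colorable

A valid 4-coloring: color 1: [5, 9]; color 2: [3, 6, 7].
(χ(G) = 2 ≤ 4.)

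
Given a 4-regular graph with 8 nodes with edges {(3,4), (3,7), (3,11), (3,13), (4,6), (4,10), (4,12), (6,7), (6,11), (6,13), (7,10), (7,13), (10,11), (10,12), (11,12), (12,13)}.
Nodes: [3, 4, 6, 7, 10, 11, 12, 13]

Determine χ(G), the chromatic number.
χ(G) = 3

Clique number ω(G) = 3 (lower bound: χ ≥ ω).
The clique on [10, 11, 12] has size 3, forcing χ ≥ 3, and the coloring below uses 3 colors, so χ(G) = 3.
A valid 3-coloring: color 1: [4, 11, 13]; color 2: [3, 6, 10]; color 3: [7, 12].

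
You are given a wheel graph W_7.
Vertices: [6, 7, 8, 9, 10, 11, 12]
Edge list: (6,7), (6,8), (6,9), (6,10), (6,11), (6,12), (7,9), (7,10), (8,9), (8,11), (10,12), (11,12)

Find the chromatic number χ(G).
Clique number ω(G) = 3 (lower bound: χ ≥ ω).
The clique on [6, 8, 9] has size 3, forcing χ ≥ 3, and the coloring below uses 3 colors, so χ(G) = 3.
A valid 3-coloring: color 1: [6]; color 2: [7, 8, 12]; color 3: [9, 10, 11].

χ(G) = 3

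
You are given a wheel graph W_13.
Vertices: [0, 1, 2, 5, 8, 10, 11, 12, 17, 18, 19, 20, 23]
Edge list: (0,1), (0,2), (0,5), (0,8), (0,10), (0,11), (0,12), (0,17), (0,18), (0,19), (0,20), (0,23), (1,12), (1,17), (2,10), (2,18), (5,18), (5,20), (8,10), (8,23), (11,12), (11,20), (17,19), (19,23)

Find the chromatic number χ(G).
χ(G) = 3

Clique number ω(G) = 3 (lower bound: χ ≥ ω).
The clique on [0, 1, 17] has size 3, forcing χ ≥ 3, and the coloring below uses 3 colors, so χ(G) = 3.
A valid 3-coloring: color 1: [0]; color 2: [1, 2, 5, 8, 11, 19]; color 3: [10, 12, 17, 18, 20, 23].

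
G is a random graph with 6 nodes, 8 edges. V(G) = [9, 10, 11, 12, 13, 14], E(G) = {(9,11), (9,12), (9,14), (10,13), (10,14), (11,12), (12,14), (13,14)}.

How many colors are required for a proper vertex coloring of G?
χ(G) = 3

Clique number ω(G) = 3 (lower bound: χ ≥ ω).
The clique on [9, 11, 12] has size 3, forcing χ ≥ 3, and the coloring below uses 3 colors, so χ(G) = 3.
A valid 3-coloring: color 1: [11, 14]; color 2: [10, 12]; color 3: [9, 13].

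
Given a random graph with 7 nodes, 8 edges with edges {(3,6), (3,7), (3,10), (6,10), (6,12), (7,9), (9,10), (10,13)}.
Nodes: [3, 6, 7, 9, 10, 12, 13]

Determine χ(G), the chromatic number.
Clique number ω(G) = 3 (lower bound: χ ≥ ω).
The clique on [3, 6, 10] has size 3, forcing χ ≥ 3, and the coloring below uses 3 colors, so χ(G) = 3.
A valid 3-coloring: color 1: [7, 10, 12]; color 2: [3, 9, 13]; color 3: [6].

χ(G) = 3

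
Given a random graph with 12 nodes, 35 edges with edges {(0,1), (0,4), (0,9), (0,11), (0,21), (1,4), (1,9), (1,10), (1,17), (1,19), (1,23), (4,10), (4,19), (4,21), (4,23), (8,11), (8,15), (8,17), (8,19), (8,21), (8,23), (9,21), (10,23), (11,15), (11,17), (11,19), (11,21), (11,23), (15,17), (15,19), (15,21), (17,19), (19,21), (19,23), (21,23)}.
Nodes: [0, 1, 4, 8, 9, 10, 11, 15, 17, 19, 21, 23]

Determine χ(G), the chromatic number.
Clique number ω(G) = 5 (lower bound: χ ≥ ω).
The clique on [8, 11, 15, 17, 19] has size 5, forcing χ ≥ 5, and the coloring below uses 5 colors, so χ(G) = 5.
A valid 5-coloring: color 1: [0, 10, 19]; color 2: [17, 21]; color 3: [9, 15, 23]; color 4: [1, 11]; color 5: [4, 8].

χ(G) = 5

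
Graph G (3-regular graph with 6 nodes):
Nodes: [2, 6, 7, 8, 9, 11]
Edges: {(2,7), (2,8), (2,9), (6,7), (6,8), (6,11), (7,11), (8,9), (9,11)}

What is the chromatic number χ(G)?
Clique number ω(G) = 3 (lower bound: χ ≥ ω).
The clique on [2, 8, 9] has size 3, forcing χ ≥ 3, and the coloring below uses 3 colors, so χ(G) = 3.
A valid 3-coloring: color 1: [6, 9]; color 2: [7, 8]; color 3: [2, 11].

χ(G) = 3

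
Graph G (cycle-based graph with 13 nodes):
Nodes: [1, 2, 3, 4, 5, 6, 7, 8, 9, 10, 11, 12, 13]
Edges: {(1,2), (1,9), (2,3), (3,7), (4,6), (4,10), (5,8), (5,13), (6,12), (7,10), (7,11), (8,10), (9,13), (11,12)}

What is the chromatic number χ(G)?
χ(G) = 3

Clique number ω(G) = 2 (lower bound: χ ≥ ω).
Odd cycle [1, 2, 3, 7, 10, 8, 5, 13, 9] needs 3 colors (χ ≥ 3).
The coloring below uses 3 colors, so χ(G) = 3.
A valid 3-coloring: color 1: [2, 4, 7, 8, 9, 12]; color 2: [1, 3, 6, 10, 11, 13]; color 3: [5].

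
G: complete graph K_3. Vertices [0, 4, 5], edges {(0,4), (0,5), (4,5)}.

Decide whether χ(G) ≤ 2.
The clique on vertices [0, 4, 5] has size 3 > 2, so it alone needs 3 colors.

No, G is not 2-colorable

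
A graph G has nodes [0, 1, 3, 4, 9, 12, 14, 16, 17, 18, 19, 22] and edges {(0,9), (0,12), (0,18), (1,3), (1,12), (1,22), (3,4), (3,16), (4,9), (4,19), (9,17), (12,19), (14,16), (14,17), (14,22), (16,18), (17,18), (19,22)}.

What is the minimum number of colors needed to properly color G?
χ(G) = 3

Clique number ω(G) = 2 (lower bound: χ ≥ ω).
Odd cycle [1, 22, 14, 16, 3] needs 3 colors (χ ≥ 3).
The coloring below uses 3 colors, so χ(G) = 3.
A valid 3-coloring: color 1: [1, 9, 14, 18, 19]; color 2: [0, 4, 16, 17, 22]; color 3: [3, 12].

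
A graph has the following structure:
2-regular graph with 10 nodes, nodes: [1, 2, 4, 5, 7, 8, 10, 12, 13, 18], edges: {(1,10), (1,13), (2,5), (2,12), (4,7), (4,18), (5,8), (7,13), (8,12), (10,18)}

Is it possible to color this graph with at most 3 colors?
Yes, G is 3-colorable

A valid 3-coloring: color 1: [1, 2, 7, 8, 18]; color 2: [4, 5, 10, 12, 13].
(χ(G) = 2 ≤ 3.)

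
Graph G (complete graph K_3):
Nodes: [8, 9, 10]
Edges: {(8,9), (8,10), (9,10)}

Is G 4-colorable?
A valid 4-coloring: color 1: [8]; color 2: [9]; color 3: [10].
(χ(G) = 3 ≤ 4.)

Yes, G is 4-colorable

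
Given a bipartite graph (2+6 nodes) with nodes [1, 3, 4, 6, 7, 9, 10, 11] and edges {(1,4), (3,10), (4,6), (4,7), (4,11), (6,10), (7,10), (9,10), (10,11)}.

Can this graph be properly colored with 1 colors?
No, G is not 1-colorable

Edge (1,4) forces its endpoints to differ, so 1 color is not enough.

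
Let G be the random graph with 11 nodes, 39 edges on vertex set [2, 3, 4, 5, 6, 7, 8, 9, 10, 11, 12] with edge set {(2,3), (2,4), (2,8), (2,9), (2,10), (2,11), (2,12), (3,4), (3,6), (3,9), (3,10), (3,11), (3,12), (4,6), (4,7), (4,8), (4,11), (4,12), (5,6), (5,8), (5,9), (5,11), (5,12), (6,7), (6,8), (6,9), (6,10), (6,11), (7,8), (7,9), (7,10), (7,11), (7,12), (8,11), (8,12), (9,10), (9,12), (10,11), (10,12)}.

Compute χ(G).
χ(G) = 5

Clique number ω(G) = 5 (lower bound: χ ≥ ω).
The clique on [2, 3, 9, 10, 12] has size 5, forcing χ ≥ 5, and the coloring below uses 5 colors, so χ(G) = 5.
A valid 5-coloring: color 1: [11, 12]; color 2: [2, 6]; color 3: [4, 9]; color 4: [3, 5, 7]; color 5: [8, 10].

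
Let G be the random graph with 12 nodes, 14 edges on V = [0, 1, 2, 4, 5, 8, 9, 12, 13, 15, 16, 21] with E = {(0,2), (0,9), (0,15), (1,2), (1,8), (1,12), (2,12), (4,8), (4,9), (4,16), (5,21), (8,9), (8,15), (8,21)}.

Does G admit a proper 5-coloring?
Yes, G is 5-colorable

A valid 5-coloring: color 1: [0, 5, 8, 12, 13, 16]; color 2: [2, 4, 15, 21]; color 3: [1, 9].
(χ(G) = 3 ≤ 5.)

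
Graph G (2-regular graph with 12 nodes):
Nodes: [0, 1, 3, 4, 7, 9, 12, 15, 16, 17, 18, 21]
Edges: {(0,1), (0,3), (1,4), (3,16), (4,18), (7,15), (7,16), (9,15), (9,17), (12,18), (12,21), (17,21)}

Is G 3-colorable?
A valid 3-coloring: color 1: [0, 4, 12, 15, 16, 17]; color 2: [1, 3, 7, 9, 18, 21].
(χ(G) = 2 ≤ 3.)

Yes, G is 3-colorable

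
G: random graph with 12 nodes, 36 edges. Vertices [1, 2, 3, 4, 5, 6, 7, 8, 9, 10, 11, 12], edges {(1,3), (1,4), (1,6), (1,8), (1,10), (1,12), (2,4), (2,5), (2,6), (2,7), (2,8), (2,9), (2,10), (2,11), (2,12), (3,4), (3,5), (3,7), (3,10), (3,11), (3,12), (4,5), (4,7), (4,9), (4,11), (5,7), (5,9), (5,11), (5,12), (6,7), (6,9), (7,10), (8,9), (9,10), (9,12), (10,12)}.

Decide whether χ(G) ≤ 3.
The clique on vertices [1, 3, 10, 12] has size 4 > 3, so it alone needs 4 colors.

No, G is not 3-colorable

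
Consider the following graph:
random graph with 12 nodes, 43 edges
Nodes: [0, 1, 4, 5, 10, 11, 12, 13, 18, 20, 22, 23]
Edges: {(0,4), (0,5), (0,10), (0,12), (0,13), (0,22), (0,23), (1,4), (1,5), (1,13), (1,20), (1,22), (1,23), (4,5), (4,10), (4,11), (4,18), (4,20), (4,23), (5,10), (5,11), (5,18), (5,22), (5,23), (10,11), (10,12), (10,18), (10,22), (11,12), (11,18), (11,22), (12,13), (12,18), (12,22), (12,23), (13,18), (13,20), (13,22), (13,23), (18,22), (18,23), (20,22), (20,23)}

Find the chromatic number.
Clique number ω(G) = 5 (lower bound: χ ≥ ω).
The clique on [4, 5, 10, 11, 18] has size 5, forcing χ ≥ 5, and the coloring below uses 5 colors, so χ(G) = 5.
A valid 5-coloring: color 1: [4, 22]; color 2: [0, 1, 18]; color 3: [5, 12, 20]; color 4: [10, 13]; color 5: [11, 23].

χ(G) = 5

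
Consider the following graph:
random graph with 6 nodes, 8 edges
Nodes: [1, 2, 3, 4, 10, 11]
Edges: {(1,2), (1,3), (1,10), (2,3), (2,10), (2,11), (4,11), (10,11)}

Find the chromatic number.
χ(G) = 3

Clique number ω(G) = 3 (lower bound: χ ≥ ω).
The clique on [1, 2, 10] has size 3, forcing χ ≥ 3, and the coloring below uses 3 colors, so χ(G) = 3.
A valid 3-coloring: color 1: [2, 4]; color 2: [1, 11]; color 3: [3, 10].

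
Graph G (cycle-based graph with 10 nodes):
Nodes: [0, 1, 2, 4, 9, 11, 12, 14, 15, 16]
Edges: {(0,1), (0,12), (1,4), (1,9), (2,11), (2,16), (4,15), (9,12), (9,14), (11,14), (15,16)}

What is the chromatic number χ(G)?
Clique number ω(G) = 2 (lower bound: χ ≥ ω).
The graph is bipartite (no odd cycle), so 2 colors suffice: χ(G) = 2.
A valid 2-coloring: color 1: [1, 2, 12, 14, 15]; color 2: [0, 4, 9, 11, 16].

χ(G) = 2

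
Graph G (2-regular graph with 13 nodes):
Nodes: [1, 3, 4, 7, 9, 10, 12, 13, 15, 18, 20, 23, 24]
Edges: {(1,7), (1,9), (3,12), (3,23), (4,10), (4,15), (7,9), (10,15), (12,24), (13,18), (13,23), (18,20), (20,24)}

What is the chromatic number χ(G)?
Clique number ω(G) = 3 (lower bound: χ ≥ ω).
The clique on [1, 7, 9] has size 3, forcing χ ≥ 3, and the coloring below uses 3 colors, so χ(G) = 3.
A valid 3-coloring: color 1: [3, 7, 10, 13, 20]; color 2: [1, 15, 18, 23, 24]; color 3: [4, 9, 12].

χ(G) = 3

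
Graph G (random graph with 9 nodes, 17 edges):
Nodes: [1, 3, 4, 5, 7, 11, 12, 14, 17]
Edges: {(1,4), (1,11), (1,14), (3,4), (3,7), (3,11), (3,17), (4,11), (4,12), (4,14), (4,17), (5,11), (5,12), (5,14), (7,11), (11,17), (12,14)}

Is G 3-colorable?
No, G is not 3-colorable

The clique on vertices [3, 4, 11, 17] has size 4 > 3, so it alone needs 4 colors.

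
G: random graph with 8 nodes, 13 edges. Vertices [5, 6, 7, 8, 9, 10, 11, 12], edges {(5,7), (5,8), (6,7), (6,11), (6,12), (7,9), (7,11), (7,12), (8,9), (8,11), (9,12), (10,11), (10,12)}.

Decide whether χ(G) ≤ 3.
Yes, G is 3-colorable

A valid 3-coloring: color 1: [7, 8, 10]; color 2: [5, 11, 12]; color 3: [6, 9].
(χ(G) = 3 ≤ 3.)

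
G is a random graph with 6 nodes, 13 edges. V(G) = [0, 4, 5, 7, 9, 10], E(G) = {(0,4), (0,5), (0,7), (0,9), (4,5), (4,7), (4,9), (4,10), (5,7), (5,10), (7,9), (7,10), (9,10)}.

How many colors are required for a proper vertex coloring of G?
Clique number ω(G) = 4 (lower bound: χ ≥ ω).
The clique on [0, 4, 7, 9] has size 4, forcing χ ≥ 4, and the coloring below uses 4 colors, so χ(G) = 4.
A valid 4-coloring: color 1: [4]; color 2: [7]; color 3: [0, 10]; color 4: [5, 9].

χ(G) = 4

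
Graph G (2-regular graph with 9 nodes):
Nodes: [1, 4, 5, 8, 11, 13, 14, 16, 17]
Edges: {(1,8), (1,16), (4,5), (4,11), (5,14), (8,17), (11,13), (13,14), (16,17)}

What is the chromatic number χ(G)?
χ(G) = 3

Clique number ω(G) = 2 (lower bound: χ ≥ ω).
Odd cycle [5, 14, 13, 11, 4] needs 3 colors (χ ≥ 3).
The coloring below uses 3 colors, so χ(G) = 3.
A valid 3-coloring: color 1: [5, 8, 11, 16]; color 2: [1, 4, 14, 17]; color 3: [13].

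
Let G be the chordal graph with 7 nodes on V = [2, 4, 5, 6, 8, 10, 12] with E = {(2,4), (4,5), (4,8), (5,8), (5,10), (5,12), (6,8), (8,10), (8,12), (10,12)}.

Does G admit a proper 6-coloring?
Yes, G is 6-colorable

A valid 6-coloring: color 1: [2, 8]; color 2: [5, 6]; color 3: [4, 10]; color 4: [12].
(χ(G) = 4 ≤ 6.)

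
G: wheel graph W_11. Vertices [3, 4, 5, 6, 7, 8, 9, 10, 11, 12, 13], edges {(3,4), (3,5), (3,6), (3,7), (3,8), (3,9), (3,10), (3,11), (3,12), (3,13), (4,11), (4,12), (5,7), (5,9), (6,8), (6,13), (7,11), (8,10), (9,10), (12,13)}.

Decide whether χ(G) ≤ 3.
A valid 3-coloring: color 1: [3]; color 2: [4, 7, 8, 9, 13]; color 3: [5, 6, 10, 11, 12].
(χ(G) = 3 ≤ 3.)

Yes, G is 3-colorable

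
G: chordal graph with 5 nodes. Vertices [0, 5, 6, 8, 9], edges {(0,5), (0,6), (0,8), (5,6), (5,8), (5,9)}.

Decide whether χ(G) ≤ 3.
A valid 3-coloring: color 1: [5]; color 2: [0, 9]; color 3: [6, 8].
(χ(G) = 3 ≤ 3.)

Yes, G is 3-colorable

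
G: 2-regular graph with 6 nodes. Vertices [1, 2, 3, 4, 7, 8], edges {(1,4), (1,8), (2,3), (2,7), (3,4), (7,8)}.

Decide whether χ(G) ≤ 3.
Yes, G is 3-colorable

A valid 3-coloring: color 1: [1, 3, 7]; color 2: [2, 4, 8].
(χ(G) = 2 ≤ 3.)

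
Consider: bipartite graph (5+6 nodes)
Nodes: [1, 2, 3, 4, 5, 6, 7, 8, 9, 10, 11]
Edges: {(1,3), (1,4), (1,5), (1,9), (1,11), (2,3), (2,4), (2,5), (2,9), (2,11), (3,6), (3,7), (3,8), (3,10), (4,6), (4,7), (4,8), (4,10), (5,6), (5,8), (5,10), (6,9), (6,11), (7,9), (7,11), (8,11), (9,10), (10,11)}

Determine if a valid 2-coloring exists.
Yes, G is 2-colorable

A valid 2-coloring: color 1: [3, 4, 5, 9, 11]; color 2: [1, 2, 6, 7, 8, 10].
(χ(G) = 2 ≤ 2.)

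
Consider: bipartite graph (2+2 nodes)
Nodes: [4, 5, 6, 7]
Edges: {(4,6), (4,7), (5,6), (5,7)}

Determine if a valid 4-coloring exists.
A valid 4-coloring: color 1: [4, 5]; color 2: [6, 7].
(χ(G) = 2 ≤ 4.)

Yes, G is 4-colorable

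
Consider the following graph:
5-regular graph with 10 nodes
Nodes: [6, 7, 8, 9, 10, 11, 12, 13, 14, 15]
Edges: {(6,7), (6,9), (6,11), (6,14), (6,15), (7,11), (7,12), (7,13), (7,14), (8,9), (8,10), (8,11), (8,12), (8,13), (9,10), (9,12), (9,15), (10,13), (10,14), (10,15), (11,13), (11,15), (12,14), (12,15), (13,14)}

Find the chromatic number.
χ(G) = 4

Clique number ω(G) = 3 (lower bound: χ ≥ ω).
Odd cycle [14, 7, 11, 8, 10] needs 3 colors (χ ≥ 3).
Vertex 13 is adjacent to every vertex of [7, 8, 10, 11, 14], which already need 3 colors among themselves, so 13 needs a new color (χ ≥ 4).
The coloring below uses 4 colors, so χ(G) = 4.
A valid 4-coloring: color 1: [6, 10, 12]; color 2: [7, 8, 15]; color 3: [9, 13]; color 4: [11, 14].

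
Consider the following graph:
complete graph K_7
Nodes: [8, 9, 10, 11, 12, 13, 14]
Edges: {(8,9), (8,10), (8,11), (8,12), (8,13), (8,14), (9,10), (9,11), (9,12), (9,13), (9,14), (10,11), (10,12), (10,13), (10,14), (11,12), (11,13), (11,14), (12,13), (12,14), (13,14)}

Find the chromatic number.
χ(G) = 7

Clique number ω(G) = 7 (lower bound: χ ≥ ω).
The clique on [8, 9, 10, 11, 12, 13, 14] has size 7, forcing χ ≥ 7, and the coloring below uses 7 colors, so χ(G) = 7.
A valid 7-coloring: color 1: [13]; color 2: [11]; color 3: [8]; color 4: [12]; color 5: [10]; color 6: [14]; color 7: [9].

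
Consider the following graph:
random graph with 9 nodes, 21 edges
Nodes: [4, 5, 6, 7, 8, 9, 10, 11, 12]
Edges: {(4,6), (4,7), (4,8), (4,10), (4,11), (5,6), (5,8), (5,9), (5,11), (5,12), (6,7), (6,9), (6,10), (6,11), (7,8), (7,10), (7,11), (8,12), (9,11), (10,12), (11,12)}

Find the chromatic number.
Clique number ω(G) = 4 (lower bound: χ ≥ ω).
The clique on [4, 6, 7, 10] has size 4, forcing χ ≥ 4, and the coloring below uses 4 colors, so χ(G) = 4.
A valid 4-coloring: color 1: [6, 12]; color 2: [8, 10, 11]; color 3: [4, 5]; color 4: [7, 9].

χ(G) = 4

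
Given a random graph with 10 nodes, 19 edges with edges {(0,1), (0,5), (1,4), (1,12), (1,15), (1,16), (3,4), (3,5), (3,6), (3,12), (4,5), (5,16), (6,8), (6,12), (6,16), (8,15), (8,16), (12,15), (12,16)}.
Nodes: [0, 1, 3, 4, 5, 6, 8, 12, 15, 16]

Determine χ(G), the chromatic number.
χ(G) = 3

Clique number ω(G) = 3 (lower bound: χ ≥ ω).
The clique on [1, 12, 16] has size 3, forcing χ ≥ 3, and the coloring below uses 3 colors, so χ(G) = 3.
A valid 3-coloring: color 1: [1, 5, 6]; color 2: [0, 3, 15, 16]; color 3: [4, 8, 12].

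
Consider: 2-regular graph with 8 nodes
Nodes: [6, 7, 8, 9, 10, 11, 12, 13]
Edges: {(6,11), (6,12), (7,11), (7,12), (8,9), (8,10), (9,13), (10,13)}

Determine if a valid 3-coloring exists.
Yes, G is 3-colorable

A valid 3-coloring: color 1: [6, 7, 9, 10]; color 2: [8, 11, 12, 13].
(χ(G) = 2 ≤ 3.)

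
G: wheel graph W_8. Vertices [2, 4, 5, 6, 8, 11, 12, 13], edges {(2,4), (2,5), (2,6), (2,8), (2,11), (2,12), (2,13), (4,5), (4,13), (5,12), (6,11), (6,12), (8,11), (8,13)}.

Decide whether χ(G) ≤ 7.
Yes, G is 7-colorable

A valid 7-coloring: color 1: [2]; color 2: [4, 11, 12]; color 3: [5, 6, 8]; color 4: [13].
(χ(G) = 4 ≤ 7.)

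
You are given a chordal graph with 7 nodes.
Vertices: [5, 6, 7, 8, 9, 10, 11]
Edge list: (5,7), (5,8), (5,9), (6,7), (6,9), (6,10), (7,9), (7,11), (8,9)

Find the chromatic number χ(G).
Clique number ω(G) = 3 (lower bound: χ ≥ ω).
The clique on [5, 8, 9] has size 3, forcing χ ≥ 3, and the coloring below uses 3 colors, so χ(G) = 3.
A valid 3-coloring: color 1: [7, 8, 10]; color 2: [9, 11]; color 3: [5, 6].

χ(G) = 3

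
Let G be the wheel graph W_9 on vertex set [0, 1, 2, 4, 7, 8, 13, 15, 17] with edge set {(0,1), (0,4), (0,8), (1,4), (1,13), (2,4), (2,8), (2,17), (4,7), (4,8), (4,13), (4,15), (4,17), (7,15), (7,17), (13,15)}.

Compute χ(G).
Clique number ω(G) = 3 (lower bound: χ ≥ ω).
The clique on [0, 4, 8] has size 3, forcing χ ≥ 3, and the coloring below uses 3 colors, so χ(G) = 3.
A valid 3-coloring: color 1: [4]; color 2: [0, 2, 7, 13]; color 3: [1, 8, 15, 17].

χ(G) = 3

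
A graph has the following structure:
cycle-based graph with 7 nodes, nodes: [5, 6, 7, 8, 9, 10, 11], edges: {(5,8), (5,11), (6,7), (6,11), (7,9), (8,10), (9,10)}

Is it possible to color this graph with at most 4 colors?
Yes, G is 4-colorable

A valid 4-coloring: color 1: [5, 7, 10]; color 2: [6, 8, 9]; color 3: [11].
(χ(G) = 3 ≤ 4.)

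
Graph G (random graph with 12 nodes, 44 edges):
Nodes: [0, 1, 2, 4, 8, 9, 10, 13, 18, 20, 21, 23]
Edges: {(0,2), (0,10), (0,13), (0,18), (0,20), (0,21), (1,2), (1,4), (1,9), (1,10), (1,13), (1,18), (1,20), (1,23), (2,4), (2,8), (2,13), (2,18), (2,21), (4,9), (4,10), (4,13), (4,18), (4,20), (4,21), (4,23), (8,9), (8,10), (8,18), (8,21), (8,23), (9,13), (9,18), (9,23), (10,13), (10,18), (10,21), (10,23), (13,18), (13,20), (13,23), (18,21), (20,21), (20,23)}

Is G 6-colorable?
A valid 6-coloring: color 1: [18, 23]; color 2: [13, 21]; color 3: [0, 4, 8]; color 4: [1]; color 5: [2, 9, 10, 20].
(χ(G) = 5 ≤ 6.)

Yes, G is 6-colorable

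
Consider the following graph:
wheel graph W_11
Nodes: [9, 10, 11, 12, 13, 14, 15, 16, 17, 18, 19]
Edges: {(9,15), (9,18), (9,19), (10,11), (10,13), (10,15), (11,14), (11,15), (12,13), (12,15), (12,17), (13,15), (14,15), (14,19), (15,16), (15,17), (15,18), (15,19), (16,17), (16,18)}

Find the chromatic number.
χ(G) = 3

Clique number ω(G) = 3 (lower bound: χ ≥ ω).
The clique on [9, 15, 18] has size 3, forcing χ ≥ 3, and the coloring below uses 3 colors, so χ(G) = 3.
A valid 3-coloring: color 1: [15]; color 2: [11, 13, 17, 18, 19]; color 3: [9, 10, 12, 14, 16].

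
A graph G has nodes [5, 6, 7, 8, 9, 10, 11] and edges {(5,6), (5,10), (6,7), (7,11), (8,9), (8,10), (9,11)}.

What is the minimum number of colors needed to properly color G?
Clique number ω(G) = 2 (lower bound: χ ≥ ω).
Odd cycle [6, 5, 10, 8, 9, 11, 7] needs 3 colors (χ ≥ 3).
The coloring below uses 3 colors, so χ(G) = 3.
A valid 3-coloring: color 1: [5, 8, 11]; color 2: [6, 9, 10]; color 3: [7].

χ(G) = 3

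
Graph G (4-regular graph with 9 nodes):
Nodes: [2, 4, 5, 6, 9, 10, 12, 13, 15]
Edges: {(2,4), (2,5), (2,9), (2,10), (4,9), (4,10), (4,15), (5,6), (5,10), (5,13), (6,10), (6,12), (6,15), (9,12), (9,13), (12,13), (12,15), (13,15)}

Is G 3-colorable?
Yes, G is 3-colorable

A valid 3-coloring: color 1: [4, 5, 12]; color 2: [2, 6, 13]; color 3: [9, 10, 15].
(χ(G) = 3 ≤ 3.)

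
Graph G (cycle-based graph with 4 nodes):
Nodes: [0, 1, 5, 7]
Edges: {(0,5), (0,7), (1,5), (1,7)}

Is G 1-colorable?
No, G is not 1-colorable

Edge (0,5) forces its endpoints to differ, so 1 color is not enough.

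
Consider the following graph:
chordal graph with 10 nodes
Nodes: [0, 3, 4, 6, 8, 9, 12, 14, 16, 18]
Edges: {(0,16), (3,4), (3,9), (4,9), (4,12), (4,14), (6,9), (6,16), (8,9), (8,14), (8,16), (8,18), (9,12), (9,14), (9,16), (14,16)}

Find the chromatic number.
Clique number ω(G) = 4 (lower bound: χ ≥ ω).
The clique on [8, 9, 14, 16] has size 4, forcing χ ≥ 4, and the coloring below uses 4 colors, so χ(G) = 4.
A valid 4-coloring: color 1: [0, 9, 18]; color 2: [4, 16]; color 3: [3, 6, 8, 12]; color 4: [14].

χ(G) = 4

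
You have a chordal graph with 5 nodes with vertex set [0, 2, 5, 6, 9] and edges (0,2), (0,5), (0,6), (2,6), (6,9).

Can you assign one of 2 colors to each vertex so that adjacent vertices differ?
The clique on vertices [0, 2, 6] has size 3 > 2, so it alone needs 3 colors.

No, G is not 2-colorable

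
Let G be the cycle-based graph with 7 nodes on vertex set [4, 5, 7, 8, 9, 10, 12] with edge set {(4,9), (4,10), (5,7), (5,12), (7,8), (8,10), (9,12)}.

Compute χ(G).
Clique number ω(G) = 2 (lower bound: χ ≥ ω).
Odd cycle [5, 7, 8, 10, 4, 9, 12] needs 3 colors (χ ≥ 3).
The coloring below uses 3 colors, so χ(G) = 3.
A valid 3-coloring: color 1: [5, 8, 9]; color 2: [7, 10, 12]; color 3: [4].

χ(G) = 3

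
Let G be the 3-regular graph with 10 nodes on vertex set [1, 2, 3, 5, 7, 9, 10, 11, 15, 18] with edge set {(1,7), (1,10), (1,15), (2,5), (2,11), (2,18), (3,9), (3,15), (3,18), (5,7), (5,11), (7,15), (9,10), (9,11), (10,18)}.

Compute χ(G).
Clique number ω(G) = 3 (lower bound: χ ≥ ω).
The clique on [1, 7, 15] has size 3, forcing χ ≥ 3, and the coloring below uses 3 colors, so χ(G) = 3.
A valid 3-coloring: color 1: [1, 5, 9, 18]; color 2: [2, 3, 7, 10]; color 3: [11, 15].

χ(G) = 3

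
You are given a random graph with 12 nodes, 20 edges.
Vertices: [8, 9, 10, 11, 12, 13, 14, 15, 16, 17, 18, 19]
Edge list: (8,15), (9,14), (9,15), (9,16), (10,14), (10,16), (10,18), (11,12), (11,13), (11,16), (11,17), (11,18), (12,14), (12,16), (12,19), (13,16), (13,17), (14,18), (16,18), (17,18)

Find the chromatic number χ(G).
Clique number ω(G) = 3 (lower bound: χ ≥ ω).
The clique on [10, 14, 18] has size 3, forcing χ ≥ 3, and the coloring below uses 3 colors, so χ(G) = 3.
A valid 3-coloring: color 1: [14, 15, 16, 17, 19]; color 2: [8, 9, 10, 11]; color 3: [12, 13, 18].

χ(G) = 3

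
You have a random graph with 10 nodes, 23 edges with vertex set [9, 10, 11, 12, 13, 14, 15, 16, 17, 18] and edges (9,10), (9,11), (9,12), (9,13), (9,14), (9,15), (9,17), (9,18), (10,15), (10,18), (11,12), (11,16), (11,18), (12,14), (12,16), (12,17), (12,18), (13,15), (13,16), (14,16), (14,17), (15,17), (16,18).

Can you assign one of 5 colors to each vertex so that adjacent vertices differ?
Yes, G is 5-colorable

A valid 5-coloring: color 1: [9, 16]; color 2: [12, 15]; color 3: [13, 17, 18]; color 4: [10, 11, 14].
(χ(G) = 4 ≤ 5.)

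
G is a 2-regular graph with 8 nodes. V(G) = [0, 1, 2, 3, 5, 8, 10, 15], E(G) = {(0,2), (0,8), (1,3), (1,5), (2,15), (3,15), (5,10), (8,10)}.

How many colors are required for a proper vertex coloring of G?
χ(G) = 2

Clique number ω(G) = 2 (lower bound: χ ≥ ω).
The graph is bipartite (no odd cycle), so 2 colors suffice: χ(G) = 2.
A valid 2-coloring: color 1: [0, 1, 10, 15]; color 2: [2, 3, 5, 8].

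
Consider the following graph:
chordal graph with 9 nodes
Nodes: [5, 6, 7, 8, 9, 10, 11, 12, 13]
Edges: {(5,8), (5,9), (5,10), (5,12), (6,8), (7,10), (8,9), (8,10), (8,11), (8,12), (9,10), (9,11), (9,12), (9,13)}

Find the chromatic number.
Clique number ω(G) = 4 (lower bound: χ ≥ ω).
The clique on [5, 8, 9, 10] has size 4, forcing χ ≥ 4, and the coloring below uses 4 colors, so χ(G) = 4.
A valid 4-coloring: color 1: [6, 7, 9]; color 2: [8, 13]; color 3: [5, 11]; color 4: [10, 12].

χ(G) = 4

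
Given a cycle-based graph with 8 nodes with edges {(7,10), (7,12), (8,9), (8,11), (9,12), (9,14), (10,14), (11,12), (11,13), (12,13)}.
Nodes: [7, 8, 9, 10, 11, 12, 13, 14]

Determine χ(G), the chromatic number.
χ(G) = 3

Clique number ω(G) = 3 (lower bound: χ ≥ ω).
The clique on [11, 12, 13] has size 3, forcing χ ≥ 3, and the coloring below uses 3 colors, so χ(G) = 3.
A valid 3-coloring: color 1: [8, 10, 12]; color 2: [7, 9, 11]; color 3: [13, 14].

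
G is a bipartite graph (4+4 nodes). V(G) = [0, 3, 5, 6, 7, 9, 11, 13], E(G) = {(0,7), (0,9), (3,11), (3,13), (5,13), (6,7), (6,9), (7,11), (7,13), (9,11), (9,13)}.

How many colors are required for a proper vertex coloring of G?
Clique number ω(G) = 2 (lower bound: χ ≥ ω).
The graph is bipartite (no odd cycle), so 2 colors suffice: χ(G) = 2.
A valid 2-coloring: color 1: [0, 6, 11, 13]; color 2: [3, 5, 7, 9].

χ(G) = 2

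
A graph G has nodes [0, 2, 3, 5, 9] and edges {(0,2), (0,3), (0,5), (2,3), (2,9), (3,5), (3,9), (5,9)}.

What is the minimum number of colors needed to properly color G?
Clique number ω(G) = 3 (lower bound: χ ≥ ω).
The clique on [0, 2, 3] has size 3, forcing χ ≥ 3, and the coloring below uses 3 colors, so χ(G) = 3.
A valid 3-coloring: color 1: [3]; color 2: [2, 5]; color 3: [0, 9].

χ(G) = 3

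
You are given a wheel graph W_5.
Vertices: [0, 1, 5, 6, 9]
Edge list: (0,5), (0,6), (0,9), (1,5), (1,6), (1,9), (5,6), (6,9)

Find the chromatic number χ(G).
χ(G) = 3

Clique number ω(G) = 3 (lower bound: χ ≥ ω).
The clique on [0, 6, 9] has size 3, forcing χ ≥ 3, and the coloring below uses 3 colors, so χ(G) = 3.
A valid 3-coloring: color 1: [6]; color 2: [0, 1]; color 3: [5, 9].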